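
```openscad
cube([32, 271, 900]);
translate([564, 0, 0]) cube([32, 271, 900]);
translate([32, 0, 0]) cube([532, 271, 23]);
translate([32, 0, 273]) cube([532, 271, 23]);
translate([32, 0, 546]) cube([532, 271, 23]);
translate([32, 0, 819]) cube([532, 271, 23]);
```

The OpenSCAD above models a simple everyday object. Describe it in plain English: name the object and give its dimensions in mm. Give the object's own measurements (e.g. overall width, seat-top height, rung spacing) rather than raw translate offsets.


An open bookshelf. Two side panels, each 32 mm thick, 271 mm deep and 900 mm tall, stand 596 mm apart (outside-to-outside). Between them sit 4 shelves, each 23 mm thick and 271 mm deep, spanning the full gap between the sides. The bottom shelf rests on the floor (its underside at z = 0) and the clear gap between one shelf's top and the next shelf's underside is 250 mm.


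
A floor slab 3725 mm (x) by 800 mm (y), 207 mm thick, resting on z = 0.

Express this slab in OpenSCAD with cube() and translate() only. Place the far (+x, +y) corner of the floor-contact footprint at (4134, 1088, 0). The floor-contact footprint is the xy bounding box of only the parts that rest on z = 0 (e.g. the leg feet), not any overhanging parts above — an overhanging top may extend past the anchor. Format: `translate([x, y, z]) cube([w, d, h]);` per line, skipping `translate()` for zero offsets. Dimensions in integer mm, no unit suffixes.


translate([409, 288, 0]) cube([3725, 800, 207]);


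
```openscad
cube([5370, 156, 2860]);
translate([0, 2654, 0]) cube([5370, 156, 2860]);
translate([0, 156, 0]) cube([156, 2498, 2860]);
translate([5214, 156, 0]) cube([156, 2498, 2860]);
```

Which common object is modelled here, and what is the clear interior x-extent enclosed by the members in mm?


A house (or room) frame. The interior width is 5058 mm.

Four 2860 mm walls enclosing a rectangle with no floor or roof — a room or house frame. Outside width is 5370 mm and wall thickness is 156 mm, so the interior width is 5370 − 2 × 156 = 5058 mm.


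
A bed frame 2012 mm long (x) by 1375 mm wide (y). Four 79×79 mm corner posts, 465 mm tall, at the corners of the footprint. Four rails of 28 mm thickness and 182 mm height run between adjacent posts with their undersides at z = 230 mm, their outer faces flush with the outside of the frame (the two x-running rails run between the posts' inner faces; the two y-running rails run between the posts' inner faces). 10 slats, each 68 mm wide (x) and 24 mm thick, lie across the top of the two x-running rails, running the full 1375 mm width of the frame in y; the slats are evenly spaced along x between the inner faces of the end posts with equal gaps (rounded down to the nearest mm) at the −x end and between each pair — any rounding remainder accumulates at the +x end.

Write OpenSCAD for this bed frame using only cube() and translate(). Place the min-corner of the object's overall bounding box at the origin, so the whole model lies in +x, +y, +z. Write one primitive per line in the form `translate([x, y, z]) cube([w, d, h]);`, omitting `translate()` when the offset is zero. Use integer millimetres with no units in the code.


cube([79, 79, 465]);
translate([0, 1296, 0]) cube([79, 79, 465]);
translate([1933, 0, 0]) cube([79, 79, 465]);
translate([1933, 1296, 0]) cube([79, 79, 465]);
translate([79, 0, 230]) cube([1854, 28, 182]);
translate([79, 1347, 230]) cube([1854, 28, 182]);
translate([0, 79, 230]) cube([28, 1217, 182]);
translate([1984, 79, 230]) cube([28, 1217, 182]);
translate([185, 0, 412]) cube([68, 1375, 24]);
translate([359, 0, 412]) cube([68, 1375, 24]);
translate([533, 0, 412]) cube([68, 1375, 24]);
translate([707, 0, 412]) cube([68, 1375, 24]);
translate([881, 0, 412]) cube([68, 1375, 24]);
translate([1055, 0, 412]) cube([68, 1375, 24]);
translate([1229, 0, 412]) cube([68, 1375, 24]);
translate([1403, 0, 412]) cube([68, 1375, 24]);
translate([1577, 0, 412]) cube([68, 1375, 24]);
translate([1751, 0, 412]) cube([68, 1375, 24]);


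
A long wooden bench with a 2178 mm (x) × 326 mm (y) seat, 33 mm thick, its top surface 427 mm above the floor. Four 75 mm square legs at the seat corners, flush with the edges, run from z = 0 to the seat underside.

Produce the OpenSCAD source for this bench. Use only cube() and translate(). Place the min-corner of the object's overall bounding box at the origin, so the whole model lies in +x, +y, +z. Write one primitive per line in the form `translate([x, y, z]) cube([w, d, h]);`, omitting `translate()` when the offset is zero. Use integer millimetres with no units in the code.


translate([0, 0, 394]) cube([2178, 326, 33]);
cube([75, 75, 394]);
translate([0, 251, 0]) cube([75, 75, 394]);
translate([2103, 0, 0]) cube([75, 75, 394]);
translate([2103, 251, 0]) cube([75, 75, 394]);


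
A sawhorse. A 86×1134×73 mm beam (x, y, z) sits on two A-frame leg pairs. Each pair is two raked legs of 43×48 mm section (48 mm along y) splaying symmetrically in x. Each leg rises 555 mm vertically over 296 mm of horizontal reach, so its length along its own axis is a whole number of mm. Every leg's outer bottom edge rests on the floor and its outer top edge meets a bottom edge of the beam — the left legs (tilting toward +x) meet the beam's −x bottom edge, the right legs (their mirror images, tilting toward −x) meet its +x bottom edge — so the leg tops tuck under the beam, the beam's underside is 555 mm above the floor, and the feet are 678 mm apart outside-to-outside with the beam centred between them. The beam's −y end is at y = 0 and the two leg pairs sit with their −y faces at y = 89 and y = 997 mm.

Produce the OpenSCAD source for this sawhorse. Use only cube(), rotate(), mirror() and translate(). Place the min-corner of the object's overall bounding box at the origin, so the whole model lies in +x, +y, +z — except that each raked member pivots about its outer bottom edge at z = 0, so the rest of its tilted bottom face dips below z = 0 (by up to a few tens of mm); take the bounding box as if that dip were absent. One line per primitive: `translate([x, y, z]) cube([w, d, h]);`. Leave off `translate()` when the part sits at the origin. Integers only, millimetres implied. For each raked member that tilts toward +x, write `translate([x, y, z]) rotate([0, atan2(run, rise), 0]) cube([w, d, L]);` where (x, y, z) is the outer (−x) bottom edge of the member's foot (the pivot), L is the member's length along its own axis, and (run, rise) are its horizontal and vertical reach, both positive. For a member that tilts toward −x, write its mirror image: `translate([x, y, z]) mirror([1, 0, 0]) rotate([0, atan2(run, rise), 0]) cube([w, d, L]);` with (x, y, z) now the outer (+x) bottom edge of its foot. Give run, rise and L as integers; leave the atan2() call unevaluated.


translate([296, 0, 555]) cube([86, 1134, 73]);
translate([0, 89, 0]) rotate([0, atan2(296, 555), 0]) cube([43, 48, 629]);
translate([678, 89, 0]) mirror([1, 0, 0]) rotate([0, atan2(296, 555), 0]) cube([43, 48, 629]);
translate([0, 997, 0]) rotate([0, atan2(296, 555), 0]) cube([43, 48, 629]);
translate([678, 997, 0]) mirror([1, 0, 0]) rotate([0, atan2(296, 555), 0]) cube([43, 48, 629]);


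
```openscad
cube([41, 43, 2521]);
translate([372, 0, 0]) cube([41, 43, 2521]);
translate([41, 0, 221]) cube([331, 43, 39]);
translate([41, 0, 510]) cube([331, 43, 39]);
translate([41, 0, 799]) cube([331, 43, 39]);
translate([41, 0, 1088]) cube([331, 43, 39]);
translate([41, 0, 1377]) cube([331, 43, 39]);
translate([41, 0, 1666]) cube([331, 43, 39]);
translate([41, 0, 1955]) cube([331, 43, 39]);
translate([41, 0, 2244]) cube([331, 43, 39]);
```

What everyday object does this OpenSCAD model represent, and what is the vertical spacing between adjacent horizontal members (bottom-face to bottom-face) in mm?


A ladder. The rung spacing is 289 mm.

Two tall 41×43 posts with 8 short bars between them — a ladder. Adjacent rungs sit at z = 221 and z = 510, so the spacing is 510 − 221 = 289 mm.


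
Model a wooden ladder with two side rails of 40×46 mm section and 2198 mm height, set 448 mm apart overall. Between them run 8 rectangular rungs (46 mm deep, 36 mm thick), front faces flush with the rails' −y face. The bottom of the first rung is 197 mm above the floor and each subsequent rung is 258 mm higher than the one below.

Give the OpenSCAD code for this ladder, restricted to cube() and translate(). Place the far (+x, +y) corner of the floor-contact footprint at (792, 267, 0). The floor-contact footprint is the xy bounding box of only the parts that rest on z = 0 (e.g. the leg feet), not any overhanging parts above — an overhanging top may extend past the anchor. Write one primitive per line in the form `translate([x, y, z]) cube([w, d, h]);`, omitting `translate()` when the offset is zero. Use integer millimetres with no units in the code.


// rung span = 448 - 2*40 = 368
// rung[k] z = 197 + k*258
translate([344, 221, 0]) cube([40, 46, 2198]);
translate([752, 221, 0]) cube([40, 46, 2198]);
translate([384, 221, 197]) cube([368, 46, 36]);
translate([384, 221, 455]) cube([368, 46, 36]);
translate([384, 221, 713]) cube([368, 46, 36]);
translate([384, 221, 971]) cube([368, 46, 36]);
translate([384, 221, 1229]) cube([368, 46, 36]);
translate([384, 221, 1487]) cube([368, 46, 36]);
translate([384, 221, 1745]) cube([368, 46, 36]);
translate([384, 221, 2003]) cube([368, 46, 36]);


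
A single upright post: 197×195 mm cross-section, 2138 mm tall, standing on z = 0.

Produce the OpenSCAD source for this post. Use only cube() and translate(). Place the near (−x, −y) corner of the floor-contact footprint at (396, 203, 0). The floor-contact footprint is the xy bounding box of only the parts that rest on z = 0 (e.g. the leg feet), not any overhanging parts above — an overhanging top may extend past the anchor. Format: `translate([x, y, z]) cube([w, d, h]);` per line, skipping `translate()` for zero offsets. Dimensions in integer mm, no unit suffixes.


translate([396, 203, 0]) cube([197, 195, 2138]);


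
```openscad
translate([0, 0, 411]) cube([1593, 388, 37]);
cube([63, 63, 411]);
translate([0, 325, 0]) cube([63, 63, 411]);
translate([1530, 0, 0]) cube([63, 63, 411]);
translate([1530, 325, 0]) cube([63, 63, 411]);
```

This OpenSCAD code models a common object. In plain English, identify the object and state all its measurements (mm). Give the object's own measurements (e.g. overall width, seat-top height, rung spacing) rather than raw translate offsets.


A bench: a 1593×388 mm seat slab, 37 mm thick, top at z = 448 mm, on four 63×63 mm square legs flush with the seat corners and standing on z = 0.


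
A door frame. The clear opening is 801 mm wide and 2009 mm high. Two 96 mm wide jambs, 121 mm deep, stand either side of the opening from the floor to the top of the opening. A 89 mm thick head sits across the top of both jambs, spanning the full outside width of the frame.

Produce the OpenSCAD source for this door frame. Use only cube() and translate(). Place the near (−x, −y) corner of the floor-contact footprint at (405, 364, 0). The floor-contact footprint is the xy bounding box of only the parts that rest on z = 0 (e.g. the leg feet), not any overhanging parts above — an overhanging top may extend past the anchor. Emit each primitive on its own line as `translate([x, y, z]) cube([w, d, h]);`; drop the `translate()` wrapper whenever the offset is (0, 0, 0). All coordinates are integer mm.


translate([405, 364, 0]) cube([96, 121, 2009]);
translate([1302, 364, 0]) cube([96, 121, 2009]);
translate([405, 364, 2009]) cube([993, 121, 89]);


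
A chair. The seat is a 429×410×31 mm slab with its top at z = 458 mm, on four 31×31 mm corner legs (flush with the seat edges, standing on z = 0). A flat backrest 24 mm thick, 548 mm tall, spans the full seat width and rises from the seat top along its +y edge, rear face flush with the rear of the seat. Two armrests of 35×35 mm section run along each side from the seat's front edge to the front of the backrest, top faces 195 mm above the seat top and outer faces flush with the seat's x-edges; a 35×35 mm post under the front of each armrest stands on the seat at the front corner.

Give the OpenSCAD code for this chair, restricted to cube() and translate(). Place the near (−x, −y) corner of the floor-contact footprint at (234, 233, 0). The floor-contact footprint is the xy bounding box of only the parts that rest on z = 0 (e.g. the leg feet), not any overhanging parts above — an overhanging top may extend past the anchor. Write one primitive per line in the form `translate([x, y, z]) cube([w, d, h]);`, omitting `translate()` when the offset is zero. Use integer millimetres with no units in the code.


translate([234, 233, 427]) cube([429, 410, 31]);
translate([234, 233, 0]) cube([31, 31, 427]);
translate([632, 233, 0]) cube([31, 31, 427]);
translate([234, 612, 0]) cube([31, 31, 427]);
translate([632, 612, 0]) cube([31, 31, 427]);
translate([234, 619, 458]) cube([429, 24, 548]);
translate([234, 233, 618]) cube([35, 386, 35]);
translate([628, 233, 618]) cube([35, 386, 35]);
translate([234, 233, 458]) cube([35, 35, 160]);
translate([628, 233, 458]) cube([35, 35, 160]);


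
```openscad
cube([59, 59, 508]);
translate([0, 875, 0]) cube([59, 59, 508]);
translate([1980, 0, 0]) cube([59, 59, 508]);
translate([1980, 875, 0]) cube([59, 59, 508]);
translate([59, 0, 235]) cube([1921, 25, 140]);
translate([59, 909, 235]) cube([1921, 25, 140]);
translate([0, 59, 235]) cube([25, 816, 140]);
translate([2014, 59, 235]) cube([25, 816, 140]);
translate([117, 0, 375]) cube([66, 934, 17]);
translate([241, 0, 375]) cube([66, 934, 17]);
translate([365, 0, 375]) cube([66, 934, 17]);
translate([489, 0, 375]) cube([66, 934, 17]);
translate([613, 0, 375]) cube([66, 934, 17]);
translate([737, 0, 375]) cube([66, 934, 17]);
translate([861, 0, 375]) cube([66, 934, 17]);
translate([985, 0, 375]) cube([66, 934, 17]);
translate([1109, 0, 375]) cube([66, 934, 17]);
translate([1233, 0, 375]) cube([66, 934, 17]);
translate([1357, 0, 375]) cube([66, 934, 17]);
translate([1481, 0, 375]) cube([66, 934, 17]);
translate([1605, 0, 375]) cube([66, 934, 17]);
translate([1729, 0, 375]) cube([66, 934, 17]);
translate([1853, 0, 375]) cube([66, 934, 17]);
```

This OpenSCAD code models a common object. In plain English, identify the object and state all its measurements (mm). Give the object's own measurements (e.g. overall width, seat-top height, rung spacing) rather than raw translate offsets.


A bed frame 2039 mm long (x) by 934 mm wide (y). Four 59×59 mm corner posts, 508 mm tall, at the corners of the footprint. Four rails of 25 mm thickness and 140 mm height run between adjacent posts with their undersides at z = 235 mm, their outer faces flush with the outside of the frame (the two x-running rails run between the posts' inner faces; the two y-running rails run between the posts' inner faces). 15 slats, each 66 mm wide (x) and 17 mm thick, lie across the top of the two x-running rails, running the full 934 mm width of the frame in y; along x they sit between the end posts with a 58 mm gap after the −x posts and between neighbouring slats, leaving 61 mm before the +x posts.


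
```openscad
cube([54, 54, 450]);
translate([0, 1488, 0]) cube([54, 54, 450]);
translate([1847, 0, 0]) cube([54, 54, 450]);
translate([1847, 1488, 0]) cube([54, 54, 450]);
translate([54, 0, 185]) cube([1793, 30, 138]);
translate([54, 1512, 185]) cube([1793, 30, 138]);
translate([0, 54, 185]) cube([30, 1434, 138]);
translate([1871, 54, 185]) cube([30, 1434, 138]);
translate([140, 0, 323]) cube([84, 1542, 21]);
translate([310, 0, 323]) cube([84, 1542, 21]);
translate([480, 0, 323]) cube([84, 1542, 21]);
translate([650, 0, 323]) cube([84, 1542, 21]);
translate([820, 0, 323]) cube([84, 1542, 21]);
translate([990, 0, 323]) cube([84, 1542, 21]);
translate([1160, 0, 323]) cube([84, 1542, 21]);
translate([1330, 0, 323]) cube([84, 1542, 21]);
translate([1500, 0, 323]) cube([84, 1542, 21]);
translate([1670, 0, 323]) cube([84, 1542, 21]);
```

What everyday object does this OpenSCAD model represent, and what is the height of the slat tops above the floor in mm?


A bed frame. The slat-top height is 344 mm.

Four posts, four rails, and a row of slats — a bed frame. Slats sit on the rails at z = 185 + 138 = 323; with slat thickness 21, the top is 344 mm.


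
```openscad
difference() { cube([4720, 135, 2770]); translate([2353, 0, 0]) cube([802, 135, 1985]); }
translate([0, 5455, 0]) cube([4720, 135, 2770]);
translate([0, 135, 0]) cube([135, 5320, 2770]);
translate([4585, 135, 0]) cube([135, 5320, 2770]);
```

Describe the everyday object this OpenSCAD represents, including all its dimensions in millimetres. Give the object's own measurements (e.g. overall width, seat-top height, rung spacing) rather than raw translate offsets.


A single room: four walls, each 2770 mm tall and 135 mm thick, enclosing an outside footprint 4720×5590 mm (x × y), no floor or roof. The front and back walls (−y and +y sides) run the full x-width; the side walls fit between their inner faces. A door opening 802 mm wide and 1985 mm tall is cut through the front wall from the floor up, its −x edge 2353 mm from the wall's −x end.


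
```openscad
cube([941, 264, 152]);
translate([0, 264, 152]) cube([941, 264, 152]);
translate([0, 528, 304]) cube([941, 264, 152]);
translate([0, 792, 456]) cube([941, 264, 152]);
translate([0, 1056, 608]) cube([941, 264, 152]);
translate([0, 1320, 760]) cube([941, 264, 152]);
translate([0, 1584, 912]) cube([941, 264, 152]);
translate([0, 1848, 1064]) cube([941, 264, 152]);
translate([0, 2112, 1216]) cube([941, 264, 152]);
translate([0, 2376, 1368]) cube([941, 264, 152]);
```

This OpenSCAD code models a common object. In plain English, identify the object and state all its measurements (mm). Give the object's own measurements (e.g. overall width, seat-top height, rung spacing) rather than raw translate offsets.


A straight staircase of 10 solid steps. Each step is 941 mm wide (x), 264 mm deep (y, the going) and 152 mm tall (the rise). The first step rests on the floor; each subsequent step sits one going further in +y and one rise higher in +z, directly behind and above the previous step with no overlap.


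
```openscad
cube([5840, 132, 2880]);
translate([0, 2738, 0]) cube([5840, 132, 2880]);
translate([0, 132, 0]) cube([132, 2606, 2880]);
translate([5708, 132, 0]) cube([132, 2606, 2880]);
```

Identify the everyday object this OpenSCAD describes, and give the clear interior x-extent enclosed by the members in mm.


A house (or room) frame. The interior width is 5576 mm.

Four 2880 mm walls enclosing a rectangle with no floor or roof — a room or house frame. Outside width is 5840 mm and wall thickness is 132 mm, so the interior width is 5840 − 2 × 132 = 5576 mm.


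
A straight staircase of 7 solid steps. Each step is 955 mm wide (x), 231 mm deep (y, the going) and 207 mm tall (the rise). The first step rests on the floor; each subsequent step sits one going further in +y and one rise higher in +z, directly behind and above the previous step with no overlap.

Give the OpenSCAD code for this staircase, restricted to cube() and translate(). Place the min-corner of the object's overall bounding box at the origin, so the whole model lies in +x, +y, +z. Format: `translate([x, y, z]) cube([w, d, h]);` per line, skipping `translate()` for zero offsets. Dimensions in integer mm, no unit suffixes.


cube([955, 231, 207]);
translate([0, 231, 207]) cube([955, 231, 207]);
translate([0, 462, 414]) cube([955, 231, 207]);
translate([0, 693, 621]) cube([955, 231, 207]);
translate([0, 924, 828]) cube([955, 231, 207]);
translate([0, 1155, 1035]) cube([955, 231, 207]);
translate([0, 1386, 1242]) cube([955, 231, 207]);


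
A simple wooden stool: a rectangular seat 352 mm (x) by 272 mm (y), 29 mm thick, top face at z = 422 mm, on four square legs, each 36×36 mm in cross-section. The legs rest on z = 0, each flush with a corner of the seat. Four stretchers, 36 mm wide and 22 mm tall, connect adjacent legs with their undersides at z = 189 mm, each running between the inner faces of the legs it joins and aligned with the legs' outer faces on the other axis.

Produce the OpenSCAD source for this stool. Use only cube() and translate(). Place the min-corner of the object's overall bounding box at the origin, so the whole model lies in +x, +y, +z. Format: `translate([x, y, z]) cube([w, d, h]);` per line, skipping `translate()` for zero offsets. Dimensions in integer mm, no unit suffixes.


// leg_h = 422 - 29 = 393
// stretcher span = 352 - 2*36 = 280
translate([0, 0, 393]) cube([352, 272, 29]);
cube([36, 36, 393]);
translate([316, 0, 0]) cube([36, 36, 393]);
translate([0, 236, 0]) cube([36, 36, 393]);
translate([316, 236, 0]) cube([36, 36, 393]);
translate([36, 0, 189]) cube([280, 36, 22]);
translate([36, 236, 189]) cube([280, 36, 22]);
translate([0, 36, 189]) cube([36, 200, 22]);
translate([316, 36, 189]) cube([36, 200, 22]);


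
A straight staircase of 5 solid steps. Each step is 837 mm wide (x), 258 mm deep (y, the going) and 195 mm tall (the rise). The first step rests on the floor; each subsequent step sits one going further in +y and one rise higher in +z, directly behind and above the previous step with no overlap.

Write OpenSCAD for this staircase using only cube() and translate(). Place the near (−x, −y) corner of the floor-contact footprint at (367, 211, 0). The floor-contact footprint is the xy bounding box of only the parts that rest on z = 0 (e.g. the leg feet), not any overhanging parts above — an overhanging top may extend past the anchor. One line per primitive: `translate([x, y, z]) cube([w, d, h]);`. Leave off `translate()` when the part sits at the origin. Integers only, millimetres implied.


translate([367, 211, 0]) cube([837, 258, 195]);
translate([367, 469, 195]) cube([837, 258, 195]);
translate([367, 727, 390]) cube([837, 258, 195]);
translate([367, 985, 585]) cube([837, 258, 195]);
translate([367, 1243, 780]) cube([837, 258, 195]);


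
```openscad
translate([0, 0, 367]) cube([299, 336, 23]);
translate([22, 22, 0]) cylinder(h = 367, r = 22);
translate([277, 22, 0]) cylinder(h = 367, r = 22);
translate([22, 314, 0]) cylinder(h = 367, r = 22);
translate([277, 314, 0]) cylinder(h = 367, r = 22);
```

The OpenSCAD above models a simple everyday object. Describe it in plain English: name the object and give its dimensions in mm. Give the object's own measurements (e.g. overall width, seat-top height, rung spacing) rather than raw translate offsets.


A simple wooden stool: a rectangular seat 299 mm (x) by 336 mm (y), 23 mm thick, top face at z = 390 mm, on four round legs, each 44 mm in diameter. The legs rest on z = 0, each leg's axis is inset half a diameter from the nearest pair of seat edges (so the leg's bounding box is flush with the corner).


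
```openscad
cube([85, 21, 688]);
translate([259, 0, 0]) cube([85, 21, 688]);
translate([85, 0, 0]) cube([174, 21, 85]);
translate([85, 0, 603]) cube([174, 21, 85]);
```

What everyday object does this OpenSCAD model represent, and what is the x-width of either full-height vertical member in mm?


A picture frame. The border width is 85 mm.

Four thin pieces enclosing a rectangular opening — a picture frame. The two full-height stiles are 688 mm tall; the top rail sits at z = 603 and is 85 mm tall, so the border above the opening is 688 − 603 = 85 mm, matching the stile x-width.


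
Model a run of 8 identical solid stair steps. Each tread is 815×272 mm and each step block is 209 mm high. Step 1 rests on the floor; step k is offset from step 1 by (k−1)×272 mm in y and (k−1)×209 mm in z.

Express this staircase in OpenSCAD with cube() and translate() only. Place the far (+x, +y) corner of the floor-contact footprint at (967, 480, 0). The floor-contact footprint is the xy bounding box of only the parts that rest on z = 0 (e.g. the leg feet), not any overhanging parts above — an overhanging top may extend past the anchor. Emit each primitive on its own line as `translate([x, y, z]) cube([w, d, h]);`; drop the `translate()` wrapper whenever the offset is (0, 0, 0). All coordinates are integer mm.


translate([152, 208, 0]) cube([815, 272, 209]);
translate([152, 480, 209]) cube([815, 272, 209]);
translate([152, 752, 418]) cube([815, 272, 209]);
translate([152, 1024, 627]) cube([815, 272, 209]);
translate([152, 1296, 836]) cube([815, 272, 209]);
translate([152, 1568, 1045]) cube([815, 272, 209]);
translate([152, 1840, 1254]) cube([815, 272, 209]);
translate([152, 2112, 1463]) cube([815, 272, 209]);


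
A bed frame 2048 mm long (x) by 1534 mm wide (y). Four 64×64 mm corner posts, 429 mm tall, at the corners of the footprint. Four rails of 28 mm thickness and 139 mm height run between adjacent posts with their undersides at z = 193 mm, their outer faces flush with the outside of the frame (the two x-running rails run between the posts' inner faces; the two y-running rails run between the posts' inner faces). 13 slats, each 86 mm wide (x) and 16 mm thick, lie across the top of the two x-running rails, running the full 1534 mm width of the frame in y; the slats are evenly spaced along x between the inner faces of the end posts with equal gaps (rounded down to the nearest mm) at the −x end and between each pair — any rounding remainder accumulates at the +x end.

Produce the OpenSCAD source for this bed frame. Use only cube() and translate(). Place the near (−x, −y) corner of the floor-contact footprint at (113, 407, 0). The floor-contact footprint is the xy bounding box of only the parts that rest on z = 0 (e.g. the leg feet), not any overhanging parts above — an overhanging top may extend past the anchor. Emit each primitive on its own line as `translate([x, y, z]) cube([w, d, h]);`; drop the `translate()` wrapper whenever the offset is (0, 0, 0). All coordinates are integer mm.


translate([113, 407, 0]) cube([64, 64, 429]);
translate([113, 1877, 0]) cube([64, 64, 429]);
translate([2097, 407, 0]) cube([64, 64, 429]);
translate([2097, 1877, 0]) cube([64, 64, 429]);
translate([177, 407, 193]) cube([1920, 28, 139]);
translate([177, 1913, 193]) cube([1920, 28, 139]);
translate([113, 471, 193]) cube([28, 1406, 139]);
translate([2133, 471, 193]) cube([28, 1406, 139]);
translate([234, 407, 332]) cube([86, 1534, 16]);
translate([377, 407, 332]) cube([86, 1534, 16]);
translate([520, 407, 332]) cube([86, 1534, 16]);
translate([663, 407, 332]) cube([86, 1534, 16]);
translate([806, 407, 332]) cube([86, 1534, 16]);
translate([949, 407, 332]) cube([86, 1534, 16]);
translate([1092, 407, 332]) cube([86, 1534, 16]);
translate([1235, 407, 332]) cube([86, 1534, 16]);
translate([1378, 407, 332]) cube([86, 1534, 16]);
translate([1521, 407, 332]) cube([86, 1534, 16]);
translate([1664, 407, 332]) cube([86, 1534, 16]);
translate([1807, 407, 332]) cube([86, 1534, 16]);
translate([1950, 407, 332]) cube([86, 1534, 16]);


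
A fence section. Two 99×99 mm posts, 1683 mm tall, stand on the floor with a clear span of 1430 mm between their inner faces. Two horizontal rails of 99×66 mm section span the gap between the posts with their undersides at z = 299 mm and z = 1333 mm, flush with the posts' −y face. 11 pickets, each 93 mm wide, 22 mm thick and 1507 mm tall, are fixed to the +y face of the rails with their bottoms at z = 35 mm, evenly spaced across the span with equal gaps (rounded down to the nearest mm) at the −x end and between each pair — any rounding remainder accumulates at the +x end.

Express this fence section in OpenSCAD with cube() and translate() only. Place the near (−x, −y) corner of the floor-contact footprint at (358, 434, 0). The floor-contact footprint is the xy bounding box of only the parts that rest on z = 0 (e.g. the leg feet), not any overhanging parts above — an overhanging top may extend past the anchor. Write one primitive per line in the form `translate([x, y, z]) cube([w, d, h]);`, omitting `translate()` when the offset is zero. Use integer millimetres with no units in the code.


translate([358, 434, 0]) cube([99, 99, 1683]);
translate([1887, 434, 0]) cube([99, 99, 1683]);
translate([457, 434, 299]) cube([1430, 99, 66]);
translate([457, 434, 1333]) cube([1430, 99, 66]);
translate([490, 533, 35]) cube([93, 22, 1507]);
translate([616, 533, 35]) cube([93, 22, 1507]);
translate([742, 533, 35]) cube([93, 22, 1507]);
translate([868, 533, 35]) cube([93, 22, 1507]);
translate([994, 533, 35]) cube([93, 22, 1507]);
translate([1120, 533, 35]) cube([93, 22, 1507]);
translate([1246, 533, 35]) cube([93, 22, 1507]);
translate([1372, 533, 35]) cube([93, 22, 1507]);
translate([1498, 533, 35]) cube([93, 22, 1507]);
translate([1624, 533, 35]) cube([93, 22, 1507]);
translate([1750, 533, 35]) cube([93, 22, 1507]);


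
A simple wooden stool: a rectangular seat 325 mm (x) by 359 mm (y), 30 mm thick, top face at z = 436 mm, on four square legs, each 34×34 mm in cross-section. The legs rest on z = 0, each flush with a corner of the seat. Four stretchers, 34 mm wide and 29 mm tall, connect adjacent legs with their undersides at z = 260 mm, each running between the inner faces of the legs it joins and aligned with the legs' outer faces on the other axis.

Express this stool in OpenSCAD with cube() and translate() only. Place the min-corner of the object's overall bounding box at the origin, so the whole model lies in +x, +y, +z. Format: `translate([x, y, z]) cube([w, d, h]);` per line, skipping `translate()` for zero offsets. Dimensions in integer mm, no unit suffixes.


translate([0, 0, 406]) cube([325, 359, 30]);
cube([34, 34, 406]);
translate([291, 0, 0]) cube([34, 34, 406]);
translate([0, 325, 0]) cube([34, 34, 406]);
translate([291, 325, 0]) cube([34, 34, 406]);
translate([34, 0, 260]) cube([257, 34, 29]);
translate([34, 325, 260]) cube([257, 34, 29]);
translate([0, 34, 260]) cube([34, 291, 29]);
translate([291, 34, 260]) cube([34, 291, 29]);


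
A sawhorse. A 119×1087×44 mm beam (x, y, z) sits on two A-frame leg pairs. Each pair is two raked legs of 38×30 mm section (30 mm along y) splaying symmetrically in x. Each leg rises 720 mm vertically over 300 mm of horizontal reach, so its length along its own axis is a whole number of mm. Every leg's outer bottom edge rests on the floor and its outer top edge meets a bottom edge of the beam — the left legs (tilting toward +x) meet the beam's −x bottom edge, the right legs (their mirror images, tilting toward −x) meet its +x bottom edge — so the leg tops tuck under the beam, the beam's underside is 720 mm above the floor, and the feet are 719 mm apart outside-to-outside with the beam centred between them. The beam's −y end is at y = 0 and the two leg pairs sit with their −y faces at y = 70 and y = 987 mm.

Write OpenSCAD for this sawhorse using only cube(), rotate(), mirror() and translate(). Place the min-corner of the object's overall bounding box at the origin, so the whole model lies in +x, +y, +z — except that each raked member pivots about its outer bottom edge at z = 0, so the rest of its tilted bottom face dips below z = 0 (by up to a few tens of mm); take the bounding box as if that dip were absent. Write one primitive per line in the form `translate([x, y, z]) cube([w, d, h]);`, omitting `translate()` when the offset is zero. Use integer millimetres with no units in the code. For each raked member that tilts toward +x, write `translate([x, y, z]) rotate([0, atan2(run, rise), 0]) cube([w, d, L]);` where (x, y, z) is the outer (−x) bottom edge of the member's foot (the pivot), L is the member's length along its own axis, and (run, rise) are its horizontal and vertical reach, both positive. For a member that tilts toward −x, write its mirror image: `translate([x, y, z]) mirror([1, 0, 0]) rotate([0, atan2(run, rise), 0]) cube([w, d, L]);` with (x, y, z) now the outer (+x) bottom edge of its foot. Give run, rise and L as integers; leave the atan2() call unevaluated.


// leg length = √(300² + 720²) = 780
// right-leg outer foot x = 2·300 + 119 = 719
// beam min-corner = (300, 0, 720)
translate([300, 0, 720]) cube([119, 1087, 44]);
translate([0, 70, 0]) rotate([0, atan2(300, 720), 0]) cube([38, 30, 780]);
translate([719, 70, 0]) mirror([1, 0, 0]) rotate([0, atan2(300, 720), 0]) cube([38, 30, 780]);
translate([0, 987, 0]) rotate([0, atan2(300, 720), 0]) cube([38, 30, 780]);
translate([719, 987, 0]) mirror([1, 0, 0]) rotate([0, atan2(300, 720), 0]) cube([38, 30, 780]);


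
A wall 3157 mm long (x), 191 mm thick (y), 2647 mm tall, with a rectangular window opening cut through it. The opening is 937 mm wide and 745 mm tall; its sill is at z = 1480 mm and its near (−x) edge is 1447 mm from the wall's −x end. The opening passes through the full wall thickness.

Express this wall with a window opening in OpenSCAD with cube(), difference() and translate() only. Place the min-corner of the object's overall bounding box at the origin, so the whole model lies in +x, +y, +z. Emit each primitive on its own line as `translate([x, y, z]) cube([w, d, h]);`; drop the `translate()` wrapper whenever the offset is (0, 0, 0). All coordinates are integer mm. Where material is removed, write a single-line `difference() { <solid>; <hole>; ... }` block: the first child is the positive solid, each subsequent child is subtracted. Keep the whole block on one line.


difference() { cube([3157, 191, 2647]); translate([1447, 0, 1480]) cube([937, 191, 745]); }


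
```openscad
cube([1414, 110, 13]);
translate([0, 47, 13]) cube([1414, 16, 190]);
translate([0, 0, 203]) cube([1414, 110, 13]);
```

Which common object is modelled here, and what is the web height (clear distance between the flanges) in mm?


An I-beam. The web height is 190 mm.

Two wide flanges with a thin centred web — an I-beam. Overall 216 mm minus two 13 mm flanges gives a web of 216 − 2·13 = 190 mm.


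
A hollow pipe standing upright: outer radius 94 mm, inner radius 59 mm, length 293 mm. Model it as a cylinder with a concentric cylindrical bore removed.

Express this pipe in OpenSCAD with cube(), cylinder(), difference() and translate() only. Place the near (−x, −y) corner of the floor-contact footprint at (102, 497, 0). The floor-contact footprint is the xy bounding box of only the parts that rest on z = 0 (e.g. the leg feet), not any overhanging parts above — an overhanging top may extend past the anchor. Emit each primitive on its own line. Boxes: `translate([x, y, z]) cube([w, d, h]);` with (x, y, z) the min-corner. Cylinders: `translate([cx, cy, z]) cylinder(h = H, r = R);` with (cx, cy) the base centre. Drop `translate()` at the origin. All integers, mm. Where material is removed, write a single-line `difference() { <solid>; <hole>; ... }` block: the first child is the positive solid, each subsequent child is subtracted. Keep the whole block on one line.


difference() { translate([196, 591, 0]) cylinder(h = 293, r = 94); translate([196, 591, 0]) cylinder(h = 293, r = 59); }


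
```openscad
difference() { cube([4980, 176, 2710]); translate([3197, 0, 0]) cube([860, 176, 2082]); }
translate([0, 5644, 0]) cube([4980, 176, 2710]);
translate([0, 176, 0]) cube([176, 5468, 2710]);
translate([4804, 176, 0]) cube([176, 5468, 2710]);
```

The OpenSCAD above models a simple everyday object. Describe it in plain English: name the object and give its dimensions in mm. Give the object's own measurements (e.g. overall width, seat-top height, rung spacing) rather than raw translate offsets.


A single room: four walls, each 2710 mm tall and 176 mm thick, enclosing an outside footprint 4980×5820 mm (x × y), no floor or roof. The front and back walls (−y and +y sides) run the full x-width; the side walls fit between their inner faces. A door opening 860 mm wide and 2082 mm tall is cut through the front wall from the floor up, its −x edge 3197 mm from the wall's −x end.


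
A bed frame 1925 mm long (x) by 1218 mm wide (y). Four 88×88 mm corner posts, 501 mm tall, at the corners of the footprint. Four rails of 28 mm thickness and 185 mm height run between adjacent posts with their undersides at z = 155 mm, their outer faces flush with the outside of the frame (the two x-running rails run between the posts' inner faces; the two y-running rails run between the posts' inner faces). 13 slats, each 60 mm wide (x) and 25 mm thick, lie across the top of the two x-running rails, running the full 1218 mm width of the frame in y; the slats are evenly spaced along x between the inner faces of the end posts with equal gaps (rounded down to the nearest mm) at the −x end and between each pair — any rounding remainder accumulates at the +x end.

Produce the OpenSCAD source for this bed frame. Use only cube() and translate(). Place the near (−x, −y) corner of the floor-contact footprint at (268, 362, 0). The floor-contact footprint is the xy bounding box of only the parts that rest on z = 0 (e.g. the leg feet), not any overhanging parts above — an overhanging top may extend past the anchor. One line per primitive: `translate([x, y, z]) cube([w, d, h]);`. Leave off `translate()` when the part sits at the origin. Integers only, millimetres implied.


translate([268, 362, 0]) cube([88, 88, 501]);
translate([268, 1492, 0]) cube([88, 88, 501]);
translate([2105, 362, 0]) cube([88, 88, 501]);
translate([2105, 1492, 0]) cube([88, 88, 501]);
translate([356, 362, 155]) cube([1749, 28, 185]);
translate([356, 1552, 155]) cube([1749, 28, 185]);
translate([268, 450, 155]) cube([28, 1042, 185]);
translate([2165, 450, 155]) cube([28, 1042, 185]);
translate([425, 362, 340]) cube([60, 1218, 25]);
translate([554, 362, 340]) cube([60, 1218, 25]);
translate([683, 362, 340]) cube([60, 1218, 25]);
translate([812, 362, 340]) cube([60, 1218, 25]);
translate([941, 362, 340]) cube([60, 1218, 25]);
translate([1070, 362, 340]) cube([60, 1218, 25]);
translate([1199, 362, 340]) cube([60, 1218, 25]);
translate([1328, 362, 340]) cube([60, 1218, 25]);
translate([1457, 362, 340]) cube([60, 1218, 25]);
translate([1586, 362, 340]) cube([60, 1218, 25]);
translate([1715, 362, 340]) cube([60, 1218, 25]);
translate([1844, 362, 340]) cube([60, 1218, 25]);
translate([1973, 362, 340]) cube([60, 1218, 25]);


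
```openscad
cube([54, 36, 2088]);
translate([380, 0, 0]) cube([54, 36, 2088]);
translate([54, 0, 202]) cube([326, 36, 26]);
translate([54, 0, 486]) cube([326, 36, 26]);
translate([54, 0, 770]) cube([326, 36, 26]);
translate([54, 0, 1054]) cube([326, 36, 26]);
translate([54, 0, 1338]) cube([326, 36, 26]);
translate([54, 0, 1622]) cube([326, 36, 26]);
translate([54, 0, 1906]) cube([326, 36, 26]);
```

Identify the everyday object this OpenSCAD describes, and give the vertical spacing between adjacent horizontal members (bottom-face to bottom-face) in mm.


A ladder. The rung spacing is 284 mm.

Two tall 54×36 posts with 7 short bars between them — a ladder. Adjacent rungs sit at z = 202 and z = 486, so the spacing is 486 − 202 = 284 mm.


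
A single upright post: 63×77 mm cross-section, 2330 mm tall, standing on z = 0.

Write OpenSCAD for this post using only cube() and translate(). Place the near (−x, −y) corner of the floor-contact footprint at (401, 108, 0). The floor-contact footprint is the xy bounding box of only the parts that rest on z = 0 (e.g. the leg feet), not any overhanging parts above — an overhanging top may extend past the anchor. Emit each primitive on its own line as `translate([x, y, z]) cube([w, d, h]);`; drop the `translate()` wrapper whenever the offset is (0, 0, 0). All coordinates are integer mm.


translate([401, 108, 0]) cube([63, 77, 2330]);


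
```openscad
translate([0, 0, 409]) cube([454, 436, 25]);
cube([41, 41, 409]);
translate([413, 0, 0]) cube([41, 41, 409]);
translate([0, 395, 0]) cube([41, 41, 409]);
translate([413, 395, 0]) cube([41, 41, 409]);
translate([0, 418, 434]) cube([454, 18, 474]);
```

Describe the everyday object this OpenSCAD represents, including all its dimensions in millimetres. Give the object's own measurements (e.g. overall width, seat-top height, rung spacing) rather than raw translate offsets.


A chair. The seat is a 454×436×25 mm slab with its top at z = 434 mm, on four 41×41 mm corner legs (flush with the seat edges, standing on z = 0). A flat backrest 18 mm thick, 474 mm tall, spans the full seat width and rises from the seat top along its +y edge, rear face flush with the rear of the seat.
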